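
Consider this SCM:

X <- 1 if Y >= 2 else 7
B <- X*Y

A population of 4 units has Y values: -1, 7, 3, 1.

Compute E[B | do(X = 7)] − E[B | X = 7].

17.5

Every unit gets X=7 under the intervention. B values become -7, 49, 21, 7; E[B|do(X=7)] = 17.5.
E[B|X=7] averages over only the 2 units with X=7 (Y = -1, 1): B = -7, 7, mean 0.
Difference = 17.5 − 0 = 17.5.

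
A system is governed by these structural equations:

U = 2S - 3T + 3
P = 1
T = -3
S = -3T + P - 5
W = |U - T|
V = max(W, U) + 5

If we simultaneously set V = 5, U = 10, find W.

13

Setting V = 5, U = 10 by intervention discards those variables' equations.
W = |U - T|  [with U=10, T=-3]  = 13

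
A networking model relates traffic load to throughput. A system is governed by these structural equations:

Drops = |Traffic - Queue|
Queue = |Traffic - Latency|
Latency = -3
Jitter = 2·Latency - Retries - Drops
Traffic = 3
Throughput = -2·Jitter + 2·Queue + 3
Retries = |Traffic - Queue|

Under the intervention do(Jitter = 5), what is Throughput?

Intervening sets Jitter = 5 and removes its equation (Jitter = 2·Latency - Retries - Drops).
Queue = |Traffic - Latency|  [with Traffic=3, Latency=-3]  = 6
Throughput = -2·Jitter + 2·Queue + 3  [with Jitter=5, Queue=6]  = 5

5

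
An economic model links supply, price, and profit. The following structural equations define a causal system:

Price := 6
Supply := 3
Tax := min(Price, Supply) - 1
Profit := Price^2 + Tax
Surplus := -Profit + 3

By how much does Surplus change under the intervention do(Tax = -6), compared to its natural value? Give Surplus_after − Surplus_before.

do(Tax=-6) replaces the equation Tax := min(Price, Supply) - 1 with the constant Tax = -6.
Profit = Price^2 + Tax  [with Price=6, Tax=-6]  = 30
Surplus = -Profit + 3  [with Profit=30]  = -27
Without intervention: Tax = min(Price, Supply) - 1  [with Price=6, Supply=3]  = 2; Profit = Price^2 + Tax  [with Price=6, Tax=2]  = 38; Surplus = -Profit + 3  [with Profit=38]  = -35.
Change = -27 − (-35) = 8.

8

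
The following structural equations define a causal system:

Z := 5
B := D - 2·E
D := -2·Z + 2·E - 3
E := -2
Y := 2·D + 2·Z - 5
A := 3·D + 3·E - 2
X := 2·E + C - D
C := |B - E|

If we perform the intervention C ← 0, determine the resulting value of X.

do(C=0) replaces the equation C := |B - E| with the constant C = 0.
D = -2·Z + 2·E - 3  [with Z=5, E=-2]  = -17
X = 2·E + C - D  [with E=-2, C=0, D=-17]  = 13

13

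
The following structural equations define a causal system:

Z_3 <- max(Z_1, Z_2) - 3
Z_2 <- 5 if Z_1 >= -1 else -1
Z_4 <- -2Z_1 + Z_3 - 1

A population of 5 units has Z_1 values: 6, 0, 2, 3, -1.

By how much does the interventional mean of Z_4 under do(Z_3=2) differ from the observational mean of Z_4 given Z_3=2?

-2

do(Z_3=2) breaks Z_3's dependence on Z_1. With Z_3=2 fixed, Z_4 across the units is -11, 1, -3, -5, 3, mean -3.
E[Z_4|Z_3=2] averages over only the 4 units with Z_3=2 (Z_1 = 0, 2, 3, -1): Z_4 = 1, -3, -5, 3, mean -1.
Difference = -3 − (-1) = -2.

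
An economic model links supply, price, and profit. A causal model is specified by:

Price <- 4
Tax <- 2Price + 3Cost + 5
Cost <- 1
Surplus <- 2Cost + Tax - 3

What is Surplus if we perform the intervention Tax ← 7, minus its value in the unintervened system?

-9

The intervention breaks the incoming arrows to Tax: Tax <- 2Price + 3Cost + 5 no longer applies, and Tax = 7.
Surplus = 2Cost + Tax - 3  [with Cost=1, Tax=7]  = 6
Without intervention: Tax = 2Price + 3Cost + 5  [with Price=4, Cost=1]  = 16; Surplus = 2Cost + Tax - 3  [with Cost=1, Tax=16]  = 15.
Change = 6 − 15 = -9.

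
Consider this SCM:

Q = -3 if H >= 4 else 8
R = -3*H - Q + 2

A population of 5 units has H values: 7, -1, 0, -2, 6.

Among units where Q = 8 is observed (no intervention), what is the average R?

-3

Conditioning on Q=8 selects the 3 unit(s) with H ∈ {-1, 0, -2}. Their R values: -3, -6, 0. Mean = -3.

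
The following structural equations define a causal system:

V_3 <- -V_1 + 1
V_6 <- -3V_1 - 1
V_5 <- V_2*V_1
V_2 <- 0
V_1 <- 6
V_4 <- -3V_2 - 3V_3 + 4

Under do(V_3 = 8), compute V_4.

The intervention breaks the incoming arrows to V_3: V_3 <- -V_1 + 1 no longer applies, and V_3 = 8.
V_4 = -3V_2 - 3V_3 + 4  [with V_2=0, V_3=8]  = -20

-20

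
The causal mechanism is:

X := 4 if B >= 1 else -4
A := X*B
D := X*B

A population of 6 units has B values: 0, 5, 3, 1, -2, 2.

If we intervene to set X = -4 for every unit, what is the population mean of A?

-6

The intervention sets X=-4 in all 6 units regardless of B. Recomputing A per unit gives 0, -20, -12, -4, 8, -8; average -6.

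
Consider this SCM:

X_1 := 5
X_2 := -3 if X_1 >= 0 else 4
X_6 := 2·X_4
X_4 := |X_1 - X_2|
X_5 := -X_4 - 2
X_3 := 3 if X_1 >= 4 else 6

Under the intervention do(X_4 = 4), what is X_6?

8

Under do(X_4=4), the mechanism X_4 := |X_1 - X_2| is discarded; X_4 is fixed at 4.
X_6 = 2·X_4  [with X_4=4]  = 8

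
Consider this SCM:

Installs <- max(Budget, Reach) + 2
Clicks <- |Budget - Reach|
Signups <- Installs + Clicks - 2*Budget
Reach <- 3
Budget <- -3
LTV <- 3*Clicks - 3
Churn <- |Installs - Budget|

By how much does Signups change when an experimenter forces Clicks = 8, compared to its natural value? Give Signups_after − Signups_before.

do(Clicks=8) replaces the equation Clicks <- |Budget - Reach| with the constant Clicks = 8.
Installs = max(Budget, Reach) + 2  [with Budget=-3, Reach=3]  = 5
Signups = Installs + Clicks - 2*Budget  [with Installs=5, Clicks=8, Budget=-3]  = 19
Without intervention: Clicks = |Budget - Reach|  [with Budget=-3, Reach=3]  = 6; Installs = max(Budget, Reach) + 2  [with Budget=-3, Reach=3]  = 5; Signups = Installs + Clicks - 2*Budget  [with Installs=5, Clicks=6, Budget=-3]  = 17.
Change = 19 − 17 = 2.

2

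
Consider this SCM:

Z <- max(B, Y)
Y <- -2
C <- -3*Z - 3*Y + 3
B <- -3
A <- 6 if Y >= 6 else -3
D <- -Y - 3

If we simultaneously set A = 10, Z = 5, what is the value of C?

The joint intervention fixes A = 10, Z = 5, removing each variable's own equation.
C = -3*Z - 3*Y + 3  [with Z=5, Y=-2]  = -6

-6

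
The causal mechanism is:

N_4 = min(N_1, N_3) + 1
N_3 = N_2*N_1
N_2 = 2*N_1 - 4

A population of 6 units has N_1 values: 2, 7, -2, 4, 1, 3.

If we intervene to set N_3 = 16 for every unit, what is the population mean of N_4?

Under do(N_3=16), N_3's equation is replaced by N_3=16 for every unit. Per-unit N_4: 3, 8, -1, 5, 2, 4. Mean = 3.5.

3.5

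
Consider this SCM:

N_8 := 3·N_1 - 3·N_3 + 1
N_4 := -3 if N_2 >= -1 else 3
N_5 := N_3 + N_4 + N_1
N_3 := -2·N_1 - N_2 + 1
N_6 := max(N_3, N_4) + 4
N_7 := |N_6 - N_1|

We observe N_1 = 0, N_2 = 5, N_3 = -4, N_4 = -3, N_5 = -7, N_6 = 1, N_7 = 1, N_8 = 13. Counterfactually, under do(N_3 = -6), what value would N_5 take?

do(N_3=-6) replaces the equation N_3 := -2·N_1 - N_2 + 1 with the constant N_3 = -6.
N_4 = -3 if N_2 >= -1 else 3  [with N_2=5]  = -3
N_5 = N_3 + N_4 + N_1  [with N_3=-6, N_4=-3, N_1=0]  = -9

-9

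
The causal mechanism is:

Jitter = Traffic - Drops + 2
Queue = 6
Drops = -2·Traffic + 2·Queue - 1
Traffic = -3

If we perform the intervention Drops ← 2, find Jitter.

The intervention breaks the incoming arrows to Drops: Drops = -2·Traffic + 2·Queue - 1 no longer applies, and Drops = 2.
Jitter = Traffic - Drops + 2  [with Traffic=-3, Drops=2]  = -3

-3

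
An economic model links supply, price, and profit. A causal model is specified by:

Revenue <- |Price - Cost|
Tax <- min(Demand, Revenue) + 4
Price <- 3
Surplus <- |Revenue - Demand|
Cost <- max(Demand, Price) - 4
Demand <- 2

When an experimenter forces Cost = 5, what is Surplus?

The intervention breaks the incoming arrows to Cost: Cost <- max(Demand, Price) - 4 no longer applies, and Cost = 5.
Revenue = |Price - Cost|  [with Price=3, Cost=5]  = 2
Surplus = |Revenue - Demand|  [with Revenue=2, Demand=2]  = 0

0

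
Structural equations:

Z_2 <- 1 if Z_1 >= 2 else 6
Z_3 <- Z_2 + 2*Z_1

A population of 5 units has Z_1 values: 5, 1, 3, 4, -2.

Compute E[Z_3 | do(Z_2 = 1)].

5.4

Under do(Z_2=1), Z_2's equation is replaced by Z_2=1 for every unit. Per-unit Z_3: 11, 3, 7, 9, -3. Mean = 5.4.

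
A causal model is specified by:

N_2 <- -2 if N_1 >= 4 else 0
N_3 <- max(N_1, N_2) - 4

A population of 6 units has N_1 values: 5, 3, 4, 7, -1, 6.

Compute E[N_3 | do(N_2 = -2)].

0

Every unit gets N_2=-2 under the intervention. N_3 values become 1, -1, 0, 3, -5, 2; E[N_3|do(N_2=-2)] = 0.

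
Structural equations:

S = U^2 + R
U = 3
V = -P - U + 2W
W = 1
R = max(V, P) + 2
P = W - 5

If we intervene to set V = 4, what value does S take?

15

Under do(V=4), the mechanism V = -P - U + 2W is discarded; V is fixed at 4.
P = W - 5  [with W=1]  = -4
R = max(V, P) + 2  [with V=4, P=-4]  = 6
S = U^2 + R  [with U=3, R=6]  = 15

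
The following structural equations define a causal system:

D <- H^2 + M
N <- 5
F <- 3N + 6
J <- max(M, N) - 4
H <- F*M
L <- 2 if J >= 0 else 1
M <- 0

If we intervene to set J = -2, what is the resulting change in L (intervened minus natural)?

Intervening sets J = -2 and removes its equation (J <- max(M, N) - 4).
L = 2 if J >= 0 else 1  [with J=-2]  = 1
Without intervention: J = max(M, N) - 4  [with M=0, N=5]  = 1; L = 2 if J >= 0 else 1  [with J=1]  = 2.
Change = 1 − 2 = -1.

-1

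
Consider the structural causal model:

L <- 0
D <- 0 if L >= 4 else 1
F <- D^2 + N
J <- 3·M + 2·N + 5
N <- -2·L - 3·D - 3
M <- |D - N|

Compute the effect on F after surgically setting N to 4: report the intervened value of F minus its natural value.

10

do(N=4) replaces the equation N <- -2·L - 3·D - 3 with the constant N = 4.
D = 0 if L >= 4 else 1  [with L=0]  = 1
F = D^2 + N  [with D=1, N=4]  = 5
Without intervention: D = 0 if L >= 4 else 1  [with L=0]  = 1; N = -2·L - 3·D - 3  [with L=0, D=1]  = -6; F = D^2 + N  [with D=1, N=-6]  = -5.
Change = 5 − (-5) = 10.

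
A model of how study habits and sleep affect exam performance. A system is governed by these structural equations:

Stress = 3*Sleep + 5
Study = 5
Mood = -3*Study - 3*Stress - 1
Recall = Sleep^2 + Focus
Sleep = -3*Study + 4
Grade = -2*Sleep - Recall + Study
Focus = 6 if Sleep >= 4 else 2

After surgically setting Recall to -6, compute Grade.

Intervening sets Recall = -6 and removes its equation (Recall = Sleep^2 + Focus).
Sleep = -3*Study + 4  [with Study=5]  = -11
Grade = -2*Sleep - Recall + Study  [with Sleep=-11, Recall=-6, Study=5]  = 33

33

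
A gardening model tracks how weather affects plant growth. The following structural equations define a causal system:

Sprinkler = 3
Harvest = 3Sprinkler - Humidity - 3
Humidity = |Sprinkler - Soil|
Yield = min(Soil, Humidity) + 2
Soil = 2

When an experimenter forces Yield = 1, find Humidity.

Under do(Yield=1), the mechanism Yield = min(Soil, Humidity) + 2 is discarded; Yield is fixed at 1.
Since Humidity is not a descendant of the intervened variable, it is unaffected.
Humidity = |Sprinkler - Soil|  [with Sprinkler=3, Soil=2]  = 1

1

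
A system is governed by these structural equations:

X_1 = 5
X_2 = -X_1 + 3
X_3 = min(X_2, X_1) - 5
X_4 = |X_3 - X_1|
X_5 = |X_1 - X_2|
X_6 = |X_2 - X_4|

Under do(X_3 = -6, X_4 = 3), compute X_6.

Setting X_3 = -6, X_4 = 3 by intervention discards those variables' equations.
X_2 = -X_1 + 3  [with X_1=5]  = -2
X_6 = |X_2 - X_4|  [with X_2=-2, X_4=3]  = 5

5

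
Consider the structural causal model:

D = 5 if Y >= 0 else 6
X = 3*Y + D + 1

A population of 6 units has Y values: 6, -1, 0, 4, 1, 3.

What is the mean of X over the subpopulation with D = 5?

14.4

Observing D=5 restricts to units where D's equation naturally yields 5: Y ∈ {6, 0, 4, 1, 3}. In that subpopulation X = 24, 6, 18, 9, 15, mean 14.4.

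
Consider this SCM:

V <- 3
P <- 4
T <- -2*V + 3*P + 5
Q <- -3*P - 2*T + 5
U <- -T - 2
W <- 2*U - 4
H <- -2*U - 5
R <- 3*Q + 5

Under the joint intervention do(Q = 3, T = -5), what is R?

The joint intervention fixes Q = 3, T = -5, removing each variable's own equation.
R = 3*Q + 5  [with Q=3]  = 14

14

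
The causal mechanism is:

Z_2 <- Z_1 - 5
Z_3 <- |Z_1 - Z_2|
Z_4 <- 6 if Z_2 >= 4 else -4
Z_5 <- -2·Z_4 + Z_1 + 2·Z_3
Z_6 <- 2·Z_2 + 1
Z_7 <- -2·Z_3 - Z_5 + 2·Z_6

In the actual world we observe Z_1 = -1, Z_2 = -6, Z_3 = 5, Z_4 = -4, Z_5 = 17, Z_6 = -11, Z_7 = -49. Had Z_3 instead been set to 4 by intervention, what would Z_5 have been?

15

do(Z_3=4) replaces the equation Z_3 <- |Z_1 - Z_2| with the constant Z_3 = 4.
Z_2 = Z_1 - 5  [with Z_1=-1]  = -6
Z_4 = 6 if Z_2 >= 4 else -4  [with Z_2=-6]  = -4
Z_5 = -2·Z_4 + Z_1 + 2·Z_3  [with Z_4=-4, Z_1=-1, Z_3=4]  = 15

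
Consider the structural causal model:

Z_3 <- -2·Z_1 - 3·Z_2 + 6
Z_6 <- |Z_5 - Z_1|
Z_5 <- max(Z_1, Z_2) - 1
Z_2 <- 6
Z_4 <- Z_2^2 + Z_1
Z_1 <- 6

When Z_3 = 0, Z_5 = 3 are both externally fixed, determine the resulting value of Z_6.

Setting Z_3 = 0, Z_5 = 3 by intervention discards those variables' equations.
Z_6 = |Z_5 - Z_1|  [with Z_5=3, Z_1=6]  = 3

3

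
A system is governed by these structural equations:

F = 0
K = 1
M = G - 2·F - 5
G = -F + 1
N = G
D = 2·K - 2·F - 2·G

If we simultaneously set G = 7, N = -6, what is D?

The joint intervention fixes G = 7, N = -6, removing each variable's own equation.
D = 2·K - 2·F - 2·G  [with K=1, F=0, G=7]  = -12

-12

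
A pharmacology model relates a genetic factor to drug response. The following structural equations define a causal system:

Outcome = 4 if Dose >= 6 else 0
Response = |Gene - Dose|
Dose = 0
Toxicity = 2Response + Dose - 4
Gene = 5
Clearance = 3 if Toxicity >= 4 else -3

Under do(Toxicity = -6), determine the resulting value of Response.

Under do(Toxicity=-6), the mechanism Toxicity = 2Response + Dose - 4 is discarded; Toxicity is fixed at -6.
Since Response is not a descendant of the intervened variable, it is unaffected.
Response = |Gene - Dose|  [with Gene=5, Dose=0]  = 5

5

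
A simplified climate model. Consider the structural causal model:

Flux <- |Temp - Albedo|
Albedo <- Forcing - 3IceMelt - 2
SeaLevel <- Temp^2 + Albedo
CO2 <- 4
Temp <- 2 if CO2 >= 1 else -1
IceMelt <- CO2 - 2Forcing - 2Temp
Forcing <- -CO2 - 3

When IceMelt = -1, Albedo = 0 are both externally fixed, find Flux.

2

Under do(IceMelt = -1, Albedo = 0), each intervened variable's structural equation is replaced by its fixed value.
Temp = 2 if CO2 >= 1 else -1  [with CO2=4]  = 2
Flux = |Temp - Albedo|  [with Temp=2, Albedo=0]  = 2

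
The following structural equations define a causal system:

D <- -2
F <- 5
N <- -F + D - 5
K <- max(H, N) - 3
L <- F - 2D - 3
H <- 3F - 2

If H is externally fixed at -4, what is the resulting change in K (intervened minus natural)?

The intervention breaks the incoming arrows to H: H <- 3F - 2 no longer applies, and H = -4.
N = -F + D - 5  [with F=5, D=-2]  = -12
K = max(H, N) - 3  [with H=-4, N=-12]  = -7
Without intervention: N = -F + D - 5  [with F=5, D=-2]  = -12; H = 3F - 2  [with F=5]  = 13; K = max(H, N) - 3  [with H=13, N=-12]  = 10.
Change = -7 − 10 = -17.

-17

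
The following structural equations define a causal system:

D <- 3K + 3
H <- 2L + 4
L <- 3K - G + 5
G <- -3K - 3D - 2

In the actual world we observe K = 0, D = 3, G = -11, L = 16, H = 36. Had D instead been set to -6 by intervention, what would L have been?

-11

Under do(D=-6), the mechanism D <- 3K + 3 is discarded; D is fixed at -6.
G = -3K - 3D - 2  [with K=0, D=-6]  = 16
L = 3K - G + 5  [with K=0, G=16]  = -11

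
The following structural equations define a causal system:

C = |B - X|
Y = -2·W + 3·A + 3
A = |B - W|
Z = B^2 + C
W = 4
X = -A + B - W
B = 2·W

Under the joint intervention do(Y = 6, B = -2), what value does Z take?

14

Setting Y = 6, B = -2 by intervention discards those variables' equations.
A = |B - W|  [with B=-2, W=4]  = 6
X = -A + B - W  [with A=6, B=-2, W=4]  = -12
C = |B - X|  [with B=-2, X=-12]  = 10
Z = B^2 + C  [with B=-2, C=10]  = 14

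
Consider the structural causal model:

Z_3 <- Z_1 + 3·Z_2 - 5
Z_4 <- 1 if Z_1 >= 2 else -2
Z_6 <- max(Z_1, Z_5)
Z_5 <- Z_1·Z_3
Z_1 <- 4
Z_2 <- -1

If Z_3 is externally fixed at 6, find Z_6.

24

The intervention breaks the incoming arrows to Z_3: Z_3 <- Z_1 + 3·Z_2 - 5 no longer applies, and Z_3 = 6.
Z_5 = Z_1·Z_3  [with Z_1=4, Z_3=6]  = 24
Z_6 = max(Z_1, Z_5)  [with Z_1=4, Z_5=24]  = 24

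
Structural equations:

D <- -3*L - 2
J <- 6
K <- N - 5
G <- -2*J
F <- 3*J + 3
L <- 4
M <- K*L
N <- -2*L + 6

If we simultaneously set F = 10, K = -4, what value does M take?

-16

Setting F = 10, K = -4 by intervention discards those variables' equations.
M = K*L  [with K=-4, L=4]  = -16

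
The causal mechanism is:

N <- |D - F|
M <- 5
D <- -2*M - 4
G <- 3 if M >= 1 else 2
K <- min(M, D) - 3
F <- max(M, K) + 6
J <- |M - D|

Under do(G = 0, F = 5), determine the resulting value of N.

19

Setting G = 0, F = 5 by intervention discards those variables' equations.
D = -2*M - 4  [with M=5]  = -14
N = |D - F|  [with D=-14, F=5]  = 19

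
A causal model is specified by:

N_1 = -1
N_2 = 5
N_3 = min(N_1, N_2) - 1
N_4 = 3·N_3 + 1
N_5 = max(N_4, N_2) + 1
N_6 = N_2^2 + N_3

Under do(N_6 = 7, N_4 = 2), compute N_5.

Setting N_6 = 7, N_4 = 2 by intervention discards those variables' equations.
N_5 = max(N_4, N_2) + 1  [with N_4=2, N_2=5]  = 6

6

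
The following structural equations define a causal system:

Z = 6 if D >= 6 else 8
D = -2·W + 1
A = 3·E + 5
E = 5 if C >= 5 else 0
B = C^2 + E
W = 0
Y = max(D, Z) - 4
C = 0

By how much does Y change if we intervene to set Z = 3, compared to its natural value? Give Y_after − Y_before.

-5

Intervening sets Z = 3 and removes its equation (Z = 6 if D >= 6 else 8).
D = -2·W + 1  [with W=0]  = 1
Y = max(D, Z) - 4  [with D=1, Z=3]  = -1
Without intervention: D = -2·W + 1  [with W=0]  = 1; Z = 6 if D >= 6 else 8  [with D=1]  = 8; Y = max(D, Z) - 4  [with D=1, Z=8]  = 4.
Change = -1 − 4 = -5.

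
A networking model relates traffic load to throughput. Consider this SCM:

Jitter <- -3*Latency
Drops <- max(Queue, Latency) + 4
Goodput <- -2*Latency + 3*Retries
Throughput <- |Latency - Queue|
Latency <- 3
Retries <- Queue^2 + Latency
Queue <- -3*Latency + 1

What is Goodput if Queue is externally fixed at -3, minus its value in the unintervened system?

-165

Under do(Queue=-3), the mechanism Queue <- -3*Latency + 1 is discarded; Queue is fixed at -3.
Retries = Queue^2 + Latency  [with Queue=-3, Latency=3]  = 12
Goodput = -2*Latency + 3*Retries  [with Latency=3, Retries=12]  = 30
Without intervention: Queue = -3*Latency + 1  [with Latency=3]  = -8; Retries = Queue^2 + Latency  [with Queue=-8, Latency=3]  = 67; Goodput = -2*Latency + 3*Retries  [with Latency=3, Retries=67]  = 195.
Change = 30 − 195 = -165.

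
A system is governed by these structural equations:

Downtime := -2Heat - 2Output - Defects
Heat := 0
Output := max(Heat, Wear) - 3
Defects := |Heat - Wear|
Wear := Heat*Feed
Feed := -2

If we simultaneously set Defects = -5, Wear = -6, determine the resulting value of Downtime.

11

The joint intervention fixes Defects = -5, Wear = -6, removing each variable's own equation.
Output = max(Heat, Wear) - 3  [with Heat=0, Wear=-6]  = -3
Downtime = -2Heat - 2Output - Defects  [with Heat=0, Output=-3, Defects=-5]  = 11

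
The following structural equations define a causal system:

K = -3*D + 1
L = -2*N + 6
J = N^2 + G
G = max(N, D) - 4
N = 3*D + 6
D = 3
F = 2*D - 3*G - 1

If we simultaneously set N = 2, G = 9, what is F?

-22

Under do(N = 2, G = 9), each intervened variable's structural equation is replaced by its fixed value.
F = 2*D - 3*G - 1  [with D=3, G=9]  = -22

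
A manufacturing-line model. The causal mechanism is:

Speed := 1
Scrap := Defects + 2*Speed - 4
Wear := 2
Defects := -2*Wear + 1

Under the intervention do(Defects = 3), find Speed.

Under do(Defects=3), the mechanism Defects := -2*Wear + 1 is discarded; Defects is fixed at 3.
Speed is not downstream of the intervention, so its value is determined by the original equations.

1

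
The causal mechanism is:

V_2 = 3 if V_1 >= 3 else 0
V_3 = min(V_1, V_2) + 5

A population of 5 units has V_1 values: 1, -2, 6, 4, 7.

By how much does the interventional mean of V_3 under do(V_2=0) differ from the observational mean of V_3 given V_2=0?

do(V_2=0) breaks V_2's dependence on V_1. With V_2=0 fixed, V_3 across the units is 5, 3, 5, 5, 5, mean 4.6.
Observing V_2=0 restricts to units where V_2's equation naturally yields 0: V_1 ∈ {1, -2}. In that subpopulation V_3 = 5, 3, mean 4.
Difference = 4.6 − 4 = 0.6.

0.6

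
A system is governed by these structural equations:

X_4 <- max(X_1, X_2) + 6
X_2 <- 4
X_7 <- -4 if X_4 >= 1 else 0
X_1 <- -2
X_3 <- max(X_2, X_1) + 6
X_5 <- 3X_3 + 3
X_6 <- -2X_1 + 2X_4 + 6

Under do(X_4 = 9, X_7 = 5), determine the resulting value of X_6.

The joint intervention fixes X_4 = 9, X_7 = 5, removing each variable's own equation.
X_6 = -2X_1 + 2X_4 + 6  [with X_1=-2, X_4=9]  = 28

28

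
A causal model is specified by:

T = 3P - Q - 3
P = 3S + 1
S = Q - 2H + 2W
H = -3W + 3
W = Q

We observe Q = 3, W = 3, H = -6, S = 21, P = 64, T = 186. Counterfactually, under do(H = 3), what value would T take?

The intervention breaks the incoming arrows to H: H = -3W + 3 no longer applies, and H = 3.
W = Q  [with Q=3]  = 3
S = Q - 2H + 2W  [with Q=3, H=3, W=3]  = 3
P = 3S + 1  [with S=3]  = 10
T = 3P - Q - 3  [with P=10, Q=3]  = 24

24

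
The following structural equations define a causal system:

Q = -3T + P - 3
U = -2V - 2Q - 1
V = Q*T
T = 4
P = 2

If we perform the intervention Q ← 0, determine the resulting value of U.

do(Q=0) replaces the equation Q = -3T + P - 3 with the constant Q = 0.
V = Q*T  [with Q=0, T=4]  = 0
U = -2V - 2Q - 1  [with V=0, Q=0]  = -1

-1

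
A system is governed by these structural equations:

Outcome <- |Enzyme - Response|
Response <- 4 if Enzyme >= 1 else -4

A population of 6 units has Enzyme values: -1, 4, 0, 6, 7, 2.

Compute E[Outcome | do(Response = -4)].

7

Every unit gets Response=-4 under the intervention. Outcome values become 3, 8, 4, 10, 11, 6; E[Outcome|do(Response=-4)] = 7.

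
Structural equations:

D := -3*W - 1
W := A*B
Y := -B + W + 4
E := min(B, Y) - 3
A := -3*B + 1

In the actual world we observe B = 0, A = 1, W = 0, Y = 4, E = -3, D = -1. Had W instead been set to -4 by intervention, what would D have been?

The intervention breaks the incoming arrows to W: W := A*B no longer applies, and W = -4.
D = -3*W - 1  [with W=-4]  = 11

11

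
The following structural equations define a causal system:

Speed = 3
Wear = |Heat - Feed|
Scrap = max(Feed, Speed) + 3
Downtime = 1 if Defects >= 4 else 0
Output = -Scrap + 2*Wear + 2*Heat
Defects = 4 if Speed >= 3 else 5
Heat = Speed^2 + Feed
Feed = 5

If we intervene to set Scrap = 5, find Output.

41

Intervening sets Scrap = 5 and removes its equation (Scrap = max(Feed, Speed) + 3).
Heat = Speed^2 + Feed  [with Speed=3, Feed=5]  = 14
Wear = |Heat - Feed|  [with Heat=14, Feed=5]  = 9
Output = -Scrap + 2*Wear + 2*Heat  [with Scrap=5, Wear=9, Heat=14]  = 41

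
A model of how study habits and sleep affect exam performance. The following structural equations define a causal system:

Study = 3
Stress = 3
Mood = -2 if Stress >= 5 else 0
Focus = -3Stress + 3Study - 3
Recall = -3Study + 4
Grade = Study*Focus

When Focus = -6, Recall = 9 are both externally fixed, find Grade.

Setting Focus = -6, Recall = 9 by intervention discards those variables' equations.
Grade = Study*Focus  [with Study=3, Focus=-6]  = -18

-18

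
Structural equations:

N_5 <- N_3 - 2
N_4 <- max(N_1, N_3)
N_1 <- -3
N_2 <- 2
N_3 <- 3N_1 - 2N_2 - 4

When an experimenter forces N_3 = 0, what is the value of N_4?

0

The intervention breaks the incoming arrows to N_3: N_3 <- 3N_1 - 2N_2 - 4 no longer applies, and N_3 = 0.
N_4 = max(N_1, N_3)  [with N_1=-3, N_3=0]  = 0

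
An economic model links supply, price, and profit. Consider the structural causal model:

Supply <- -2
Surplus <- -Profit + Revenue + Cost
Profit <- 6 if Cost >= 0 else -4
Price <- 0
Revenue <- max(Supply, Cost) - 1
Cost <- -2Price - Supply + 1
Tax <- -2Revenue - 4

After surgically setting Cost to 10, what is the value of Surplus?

13

The intervention breaks the incoming arrows to Cost: Cost <- -2Price - Supply + 1 no longer applies, and Cost = 10.
Revenue = max(Supply, Cost) - 1  [with Supply=-2, Cost=10]  = 9
Profit = 6 if Cost >= 0 else -4  [with Cost=10]  = 6
Surplus = -Profit + Revenue + Cost  [with Profit=6, Revenue=9, Cost=10]  = 13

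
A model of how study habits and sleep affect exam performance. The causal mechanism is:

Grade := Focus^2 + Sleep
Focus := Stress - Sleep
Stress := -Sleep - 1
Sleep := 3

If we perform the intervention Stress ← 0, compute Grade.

Under do(Stress=0), the mechanism Stress := -Sleep - 1 is discarded; Stress is fixed at 0.
Focus = Stress - Sleep  [with Stress=0, Sleep=3]  = -3
Grade = Focus^2 + Sleep  [with Focus=-3, Sleep=3]  = 12

12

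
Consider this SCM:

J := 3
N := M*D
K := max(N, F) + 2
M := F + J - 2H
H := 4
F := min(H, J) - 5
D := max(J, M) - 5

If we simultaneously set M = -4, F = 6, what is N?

The joint intervention fixes M = -4, F = 6, removing each variable's own equation.
D = max(J, M) - 5  [with J=3, M=-4]  = -2
N = M*D  [with M=-4, D=-2]  = 8

8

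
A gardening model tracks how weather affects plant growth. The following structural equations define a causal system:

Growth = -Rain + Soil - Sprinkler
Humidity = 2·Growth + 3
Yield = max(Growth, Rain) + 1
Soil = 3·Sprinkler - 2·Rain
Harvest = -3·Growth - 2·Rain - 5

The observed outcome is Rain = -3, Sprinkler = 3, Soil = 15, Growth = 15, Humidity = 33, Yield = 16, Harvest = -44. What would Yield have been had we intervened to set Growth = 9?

Under do(Growth=9), the mechanism Growth = -Rain + Soil - Sprinkler is discarded; Growth is fixed at 9.
Yield = max(Growth, Rain) + 1  [with Growth=9, Rain=-3]  = 10

10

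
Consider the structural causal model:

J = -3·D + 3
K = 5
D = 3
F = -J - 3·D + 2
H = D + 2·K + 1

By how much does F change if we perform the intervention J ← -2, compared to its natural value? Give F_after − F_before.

-4

The intervention breaks the incoming arrows to J: J = -3·D + 3 no longer applies, and J = -2.
F = -J - 3·D + 2  [with J=-2, D=3]  = -5
Without intervention: J = -3·D + 3  [with D=3]  = -6; F = -J - 3·D + 2  [with J=-6, D=3]  = -1.
Change = -5 − (-1) = -4.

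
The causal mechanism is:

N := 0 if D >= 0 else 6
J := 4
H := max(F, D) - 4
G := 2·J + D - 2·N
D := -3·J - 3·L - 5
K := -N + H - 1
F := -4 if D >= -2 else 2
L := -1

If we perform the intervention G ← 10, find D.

-14

do(G=10) replaces the equation G := 2·J + D - 2·N with the constant G = 10.
D is not downstream of the intervention, so its value is determined by the original equations.
D = -3·J - 3·L - 5  [with J=4, L=-1]  = -14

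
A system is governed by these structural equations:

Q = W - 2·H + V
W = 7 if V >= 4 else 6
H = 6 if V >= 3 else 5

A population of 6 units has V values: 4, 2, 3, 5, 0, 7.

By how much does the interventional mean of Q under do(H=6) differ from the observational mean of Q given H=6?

-1.5

Under do(H=6), H's equation is replaced by H=6 for every unit. Per-unit Q: -1, -4, -3, 0, -6, 2. Mean = -2.
Conditioning on H=6 selects the 4 unit(s) with V ∈ {4, 3, 5, 7}. Their Q values: -1, -3, 0, 2. Mean = -0.5.
Difference = -2 − (-0.5) = -1.5.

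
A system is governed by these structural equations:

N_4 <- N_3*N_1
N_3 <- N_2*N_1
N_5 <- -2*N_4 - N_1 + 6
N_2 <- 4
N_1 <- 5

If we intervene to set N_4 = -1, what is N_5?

Intervening sets N_4 = -1 and removes its equation (N_4 <- N_3*N_1).
N_5 = -2*N_4 - N_1 + 6  [with N_4=-1, N_1=5]  = 3

3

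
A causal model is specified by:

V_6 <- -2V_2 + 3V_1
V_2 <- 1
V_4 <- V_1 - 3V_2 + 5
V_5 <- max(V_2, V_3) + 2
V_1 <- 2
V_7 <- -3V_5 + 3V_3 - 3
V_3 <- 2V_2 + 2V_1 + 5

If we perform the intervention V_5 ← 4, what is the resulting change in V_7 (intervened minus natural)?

27

Under do(V_5=4), the mechanism V_5 <- max(V_2, V_3) + 2 is discarded; V_5 is fixed at 4.
V_3 = 2V_2 + 2V_1 + 5  [with V_2=1, V_1=2]  = 11
V_7 = -3V_5 + 3V_3 - 3  [with V_5=4, V_3=11]  = 18
Without intervention: V_3 = 2V_2 + 2V_1 + 5  [with V_2=1, V_1=2]  = 11; V_5 = max(V_2, V_3) + 2  [with V_2=1, V_3=11]  = 13; V_7 = -3V_5 + 3V_3 - 3  [with V_5=13, V_3=11]  = -9.
Change = 18 − (-9) = 27.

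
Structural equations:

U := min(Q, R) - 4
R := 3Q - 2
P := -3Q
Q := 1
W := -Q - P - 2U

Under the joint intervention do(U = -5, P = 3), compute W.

Setting U = -5, P = 3 by intervention discards those variables' equations.
W = -Q - P - 2U  [with Q=1, P=3, U=-5]  = 6

6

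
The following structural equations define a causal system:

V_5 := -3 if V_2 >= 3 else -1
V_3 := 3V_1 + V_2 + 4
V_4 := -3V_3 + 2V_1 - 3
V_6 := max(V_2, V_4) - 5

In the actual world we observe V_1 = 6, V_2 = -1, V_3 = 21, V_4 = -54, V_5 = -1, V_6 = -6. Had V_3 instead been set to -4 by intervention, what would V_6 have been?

The intervention breaks the incoming arrows to V_3: V_3 := 3V_1 + V_2 + 4 no longer applies, and V_3 = -4.
V_4 = -3V_3 + 2V_1 - 3  [with V_3=-4, V_1=6]  = 21
V_6 = max(V_2, V_4) - 5  [with V_2=-1, V_4=21]  = 16

16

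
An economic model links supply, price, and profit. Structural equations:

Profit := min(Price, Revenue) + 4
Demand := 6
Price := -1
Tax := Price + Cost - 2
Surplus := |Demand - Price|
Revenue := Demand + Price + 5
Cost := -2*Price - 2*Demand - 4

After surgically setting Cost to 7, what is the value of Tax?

4

do(Cost=7) replaces the equation Cost := -2*Price - 2*Demand - 4 with the constant Cost = 7.
Tax = Price + Cost - 2  [with Price=-1, Cost=7]  = 4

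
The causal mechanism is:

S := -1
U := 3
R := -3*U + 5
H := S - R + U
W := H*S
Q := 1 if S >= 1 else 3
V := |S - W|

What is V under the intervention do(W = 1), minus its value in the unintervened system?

-3

Under do(W=1), the mechanism W := H*S is discarded; W is fixed at 1.
V = |S - W|  [with S=-1, W=1]  = 2
Without intervention: R = -3*U + 5  [with U=3]  = -4; H = S - R + U  [with S=-1, R=-4, U=3]  = 6; W = H*S  [with H=6, S=-1]  = -6; V = |S - W|  [with S=-1, W=-6]  = 5.
Change = 2 − 5 = -3.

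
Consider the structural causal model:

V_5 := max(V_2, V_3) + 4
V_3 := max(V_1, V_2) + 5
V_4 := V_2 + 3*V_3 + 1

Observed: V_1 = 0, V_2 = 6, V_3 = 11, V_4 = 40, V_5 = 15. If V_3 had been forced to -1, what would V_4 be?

4

The intervention breaks the incoming arrows to V_3: V_3 := max(V_1, V_2) + 5 no longer applies, and V_3 = -1.
V_4 = V_2 + 3*V_3 + 1  [with V_2=6, V_3=-1]  = 4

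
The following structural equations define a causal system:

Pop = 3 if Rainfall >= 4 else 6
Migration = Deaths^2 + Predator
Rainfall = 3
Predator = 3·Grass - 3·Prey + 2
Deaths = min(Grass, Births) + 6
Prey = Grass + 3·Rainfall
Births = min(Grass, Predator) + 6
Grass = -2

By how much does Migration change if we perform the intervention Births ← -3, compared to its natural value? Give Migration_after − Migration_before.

Under do(Births=-3), the mechanism Births = min(Grass, Predator) + 6 is discarded; Births is fixed at -3.
Prey = Grass + 3·Rainfall  [with Grass=-2, Rainfall=3]  = 7
Predator = 3·Grass - 3·Prey + 2  [with Grass=-2, Prey=7]  = -25
Deaths = min(Grass, Births) + 6  [with Grass=-2, Births=-3]  = 3
Migration = Deaths^2 + Predator  [with Deaths=3, Predator=-25]  = -16
Without intervention: Prey = Grass + 3·Rainfall  [with Grass=-2, Rainfall=3]  = 7; Predator = 3·Grass - 3·Prey + 2  [with Grass=-2, Prey=7]  = -25; Births = min(Grass, Predator) + 6  [with Grass=-2, Predator=-25]  = -19; Deaths = min(Grass, Births) + 6  [with Grass=-2, Births=-19]  = -13; Migration = Deaths^2 + Predator  [with Deaths=-13, Predator=-25]  = 144.
Change = -16 − 144 = -160.

-160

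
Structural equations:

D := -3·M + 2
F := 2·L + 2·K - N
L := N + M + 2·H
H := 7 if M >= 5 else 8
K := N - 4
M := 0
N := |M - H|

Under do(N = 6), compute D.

2

The intervention breaks the incoming arrows to N: N := |M - H| no longer applies, and N = 6.
D is not downstream of the intervention, so its value is determined by the original equations.
D = -3·M + 2  [with M=0]  = 2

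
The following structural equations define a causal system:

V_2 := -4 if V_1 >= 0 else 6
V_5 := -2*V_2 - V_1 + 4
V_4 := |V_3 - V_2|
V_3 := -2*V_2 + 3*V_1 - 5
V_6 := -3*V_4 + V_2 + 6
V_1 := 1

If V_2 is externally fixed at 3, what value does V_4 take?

11

Under do(V_2=3), the mechanism V_2 := -4 if V_1 >= 0 else 6 is discarded; V_2 is fixed at 3.
V_3 = -2*V_2 + 3*V_1 - 5  [with V_2=3, V_1=1]  = -8
V_4 = |V_3 - V_2|  [with V_3=-8, V_2=3]  = 11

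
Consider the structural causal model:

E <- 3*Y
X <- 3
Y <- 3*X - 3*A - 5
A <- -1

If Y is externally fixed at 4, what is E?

12

The intervention breaks the incoming arrows to Y: Y <- 3*X - 3*A - 5 no longer applies, and Y = 4.
E = 3*Y  [with Y=4]  = 12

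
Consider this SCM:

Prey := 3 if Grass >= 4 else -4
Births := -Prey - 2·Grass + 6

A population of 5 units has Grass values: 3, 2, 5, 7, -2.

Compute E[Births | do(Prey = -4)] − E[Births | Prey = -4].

do(Prey=-4) breaks Prey's dependence on Grass. With Prey=-4 fixed, Births across the units is 4, 6, 0, -4, 14, mean 4.
Conditioning on Prey=-4 selects the 3 unit(s) with Grass ∈ {3, 2, -2}. Their Births values: 4, 6, 14. Mean = 8.
Difference = 4 − 8 = -4.

-4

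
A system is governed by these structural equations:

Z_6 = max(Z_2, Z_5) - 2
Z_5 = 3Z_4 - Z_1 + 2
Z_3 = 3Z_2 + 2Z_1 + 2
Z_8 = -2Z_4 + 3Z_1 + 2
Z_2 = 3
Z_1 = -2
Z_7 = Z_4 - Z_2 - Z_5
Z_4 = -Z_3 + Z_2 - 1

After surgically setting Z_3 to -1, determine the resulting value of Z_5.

13

do(Z_3=-1) replaces the equation Z_3 = 3Z_2 + 2Z_1 + 2 with the constant Z_3 = -1.
Z_4 = -Z_3 + Z_2 - 1  [with Z_3=-1, Z_2=3]  = 3
Z_5 = 3Z_4 - Z_1 + 2  [with Z_4=3, Z_1=-2]  = 13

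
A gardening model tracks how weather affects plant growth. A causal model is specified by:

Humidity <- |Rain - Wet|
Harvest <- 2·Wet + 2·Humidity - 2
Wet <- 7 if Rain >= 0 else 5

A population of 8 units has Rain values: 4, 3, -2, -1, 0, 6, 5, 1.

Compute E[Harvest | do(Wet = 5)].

14.5

Under do(Wet=5), Wet's equation is replaced by Wet=5 for every unit. Per-unit Harvest: 10, 12, 22, 20, 18, 10, 8, 16. Mean = 14.5.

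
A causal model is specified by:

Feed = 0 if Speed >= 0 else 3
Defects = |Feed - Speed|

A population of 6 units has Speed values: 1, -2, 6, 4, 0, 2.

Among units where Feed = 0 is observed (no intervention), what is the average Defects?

2.6

Conditioning on Feed=0 selects the 5 unit(s) with Speed ∈ {1, 6, 4, 0, 2}. Their Defects values: 1, 6, 4, 0, 2. Mean = 2.6.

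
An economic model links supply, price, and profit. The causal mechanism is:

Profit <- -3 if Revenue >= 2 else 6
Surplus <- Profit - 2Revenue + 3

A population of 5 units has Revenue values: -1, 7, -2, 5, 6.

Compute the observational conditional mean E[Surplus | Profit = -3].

-12

Observing Profit=-3 restricts to units where Profit's equation naturally yields -3: Revenue ∈ {7, 5, 6}. In that subpopulation Surplus = -14, -10, -12, mean -12.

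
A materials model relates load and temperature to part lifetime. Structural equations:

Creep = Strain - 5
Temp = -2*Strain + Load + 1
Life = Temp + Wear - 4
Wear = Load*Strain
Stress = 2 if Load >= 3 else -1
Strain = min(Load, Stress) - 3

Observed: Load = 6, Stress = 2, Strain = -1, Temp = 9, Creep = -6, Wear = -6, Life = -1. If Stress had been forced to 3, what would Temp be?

7

Under do(Stress=3), the mechanism Stress = 2 if Load >= 3 else -1 is discarded; Stress is fixed at 3.
Strain = min(Load, Stress) - 3  [with Load=6, Stress=3]  = 0
Temp = -2*Strain + Load + 1  [with Strain=0, Load=6]  = 7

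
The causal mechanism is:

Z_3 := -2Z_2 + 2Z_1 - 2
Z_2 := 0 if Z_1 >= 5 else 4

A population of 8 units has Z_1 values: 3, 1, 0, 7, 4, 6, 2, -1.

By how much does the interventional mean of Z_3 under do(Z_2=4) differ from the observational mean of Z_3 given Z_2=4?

2.5

do(Z_2=4) breaks Z_2's dependence on Z_1. With Z_2=4 fixed, Z_3 across the units is -4, -8, -10, 4, -2, 2, -6, -12, mean -4.5.
Observing Z_2=4 restricts to units where Z_2's equation naturally yields 4: Z_1 ∈ {3, 1, 0, 4, 2, -1}. In that subpopulation Z_3 = -4, -8, -10, -2, -6, -12, mean -7.
Difference = -4.5 − (-7) = 2.5.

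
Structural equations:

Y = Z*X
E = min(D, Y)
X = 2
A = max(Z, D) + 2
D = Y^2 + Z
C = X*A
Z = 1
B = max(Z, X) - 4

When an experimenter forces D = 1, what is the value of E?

1

The intervention breaks the incoming arrows to D: D = Y^2 + Z no longer applies, and D = 1.
Y = Z*X  [with Z=1, X=2]  = 2
E = min(D, Y)  [with D=1, Y=2]  = 1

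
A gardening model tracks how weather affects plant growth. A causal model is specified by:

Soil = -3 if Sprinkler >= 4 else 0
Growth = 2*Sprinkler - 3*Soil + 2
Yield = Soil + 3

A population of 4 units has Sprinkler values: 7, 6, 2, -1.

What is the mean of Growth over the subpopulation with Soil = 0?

E[Growth|Soil=0] averages over only the 2 units with Soil=0 (Sprinkler = 2, -1): Growth = 6, 0, mean 3.

3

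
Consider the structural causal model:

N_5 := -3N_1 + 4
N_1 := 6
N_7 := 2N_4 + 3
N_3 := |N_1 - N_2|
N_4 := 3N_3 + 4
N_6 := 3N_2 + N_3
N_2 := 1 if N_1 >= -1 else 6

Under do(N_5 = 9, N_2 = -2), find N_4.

28

Setting N_5 = 9, N_2 = -2 by intervention discards those variables' equations.
N_3 = |N_1 - N_2|  [with N_1=6, N_2=-2]  = 8
N_4 = 3N_3 + 4  [with N_3=8]  = 28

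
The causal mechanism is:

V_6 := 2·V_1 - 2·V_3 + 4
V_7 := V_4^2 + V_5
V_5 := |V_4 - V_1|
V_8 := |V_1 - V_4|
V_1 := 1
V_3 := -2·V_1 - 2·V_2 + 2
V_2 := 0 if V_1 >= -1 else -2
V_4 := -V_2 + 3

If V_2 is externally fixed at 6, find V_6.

Under do(V_2=6), the mechanism V_2 := 0 if V_1 >= -1 else -2 is discarded; V_2 is fixed at 6.
V_3 = -2·V_1 - 2·V_2 + 2  [with V_1=1, V_2=6]  = -12
V_6 = 2·V_1 - 2·V_3 + 4  [with V_1=1, V_3=-12]  = 30

30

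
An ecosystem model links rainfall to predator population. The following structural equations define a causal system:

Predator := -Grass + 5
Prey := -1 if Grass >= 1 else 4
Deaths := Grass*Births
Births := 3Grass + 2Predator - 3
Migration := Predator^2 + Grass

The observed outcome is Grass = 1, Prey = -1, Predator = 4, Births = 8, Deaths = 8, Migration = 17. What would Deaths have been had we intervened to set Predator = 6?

do(Predator=6) replaces the equation Predator := -Grass + 5 with the constant Predator = 6.
Births = 3Grass + 2Predator - 3  [with Grass=1, Predator=6]  = 12
Deaths = Grass*Births  [with Grass=1, Births=12]  = 12

12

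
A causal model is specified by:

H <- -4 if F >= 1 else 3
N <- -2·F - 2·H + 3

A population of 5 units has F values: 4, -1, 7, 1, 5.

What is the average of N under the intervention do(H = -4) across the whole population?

The intervention sets H=-4 in all 5 units regardless of F. Recomputing N per unit gives 3, 13, -3, 9, 1; average 4.6.

4.6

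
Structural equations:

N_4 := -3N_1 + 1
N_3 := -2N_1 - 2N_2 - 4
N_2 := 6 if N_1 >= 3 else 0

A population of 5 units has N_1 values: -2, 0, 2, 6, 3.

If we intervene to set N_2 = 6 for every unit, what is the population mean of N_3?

-19.6

Every unit gets N_2=6 under the intervention. N_3 values become -12, -16, -20, -28, -22; E[N_3|do(N_2=6)] = -19.6.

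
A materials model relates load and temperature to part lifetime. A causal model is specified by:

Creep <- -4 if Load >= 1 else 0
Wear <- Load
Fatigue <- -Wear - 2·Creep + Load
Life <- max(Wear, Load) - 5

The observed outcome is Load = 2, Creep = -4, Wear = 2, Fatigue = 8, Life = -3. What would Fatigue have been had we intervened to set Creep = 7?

Under do(Creep=7), the mechanism Creep <- -4 if Load >= 1 else 0 is discarded; Creep is fixed at 7.
Wear = Load  [with Load=2]  = 2
Fatigue = -Wear - 2·Creep + Load  [with Wear=2, Creep=7, Load=2]  = -14

-14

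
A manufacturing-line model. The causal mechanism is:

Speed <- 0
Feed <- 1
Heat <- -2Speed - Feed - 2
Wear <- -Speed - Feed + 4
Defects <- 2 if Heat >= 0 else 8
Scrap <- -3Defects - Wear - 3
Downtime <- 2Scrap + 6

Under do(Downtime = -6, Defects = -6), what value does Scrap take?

12

Setting Downtime = -6, Defects = -6 by intervention discards those variables' equations.
Wear = -Speed - Feed + 4  [with Speed=0, Feed=1]  = 3
Scrap = -3Defects - Wear - 3  [with Defects=-6, Wear=3]  = 12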